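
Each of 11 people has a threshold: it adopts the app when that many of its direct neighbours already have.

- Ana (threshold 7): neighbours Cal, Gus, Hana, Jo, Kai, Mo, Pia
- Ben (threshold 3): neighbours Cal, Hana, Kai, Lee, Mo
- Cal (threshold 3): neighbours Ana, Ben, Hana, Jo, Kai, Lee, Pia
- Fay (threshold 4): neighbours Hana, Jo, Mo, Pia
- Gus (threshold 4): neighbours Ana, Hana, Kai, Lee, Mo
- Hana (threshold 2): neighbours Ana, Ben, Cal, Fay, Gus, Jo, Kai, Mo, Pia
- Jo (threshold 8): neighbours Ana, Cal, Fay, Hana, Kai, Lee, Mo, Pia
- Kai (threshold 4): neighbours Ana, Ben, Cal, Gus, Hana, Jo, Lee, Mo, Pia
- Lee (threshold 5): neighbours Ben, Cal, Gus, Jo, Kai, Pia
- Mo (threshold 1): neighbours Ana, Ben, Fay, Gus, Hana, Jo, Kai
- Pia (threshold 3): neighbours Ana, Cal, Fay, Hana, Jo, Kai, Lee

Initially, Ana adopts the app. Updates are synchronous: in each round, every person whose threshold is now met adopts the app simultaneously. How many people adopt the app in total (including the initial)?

3

Round 1 — Ana adopts the app (initial).
Round 2 — checking thresholds:
  Cal: 1 of 7 neighbours < 3, not yet.
  Gus: 1 of 5 neighbours < 4, not yet.
  Hana: 1 of 9 neighbours < 2, not yet.
  Jo: 1 of 8 neighbours < 8, not yet.
  Kai: 1 of 9 neighbours < 4, not yet.
  Mo: 1 of 7 neighbours ≥ 1, adopts the app.
  Pia: 1 of 7 neighbours < 3, not yet.
Round 3 — checking thresholds:
  Ben: 1 of 5 neighbours < 3, not yet.
  Cal: 1 of 7 neighbours < 3, not yet.
  Fay: 1 of 4 neighbours < 4, not yet.
  Gus: 2 of 5 neighbours < 4, not yet.
  Hana: 2 of 9 neighbours ≥ 2, adopts the app.
  Jo: 2 of 8 neighbours < 8, not yet.
  Kai: 2 of 9 neighbours < 4, not yet.
  Pia: 1 of 7 neighbours < 3, not yet.
Round 4 — no new adoptions; cascade stops.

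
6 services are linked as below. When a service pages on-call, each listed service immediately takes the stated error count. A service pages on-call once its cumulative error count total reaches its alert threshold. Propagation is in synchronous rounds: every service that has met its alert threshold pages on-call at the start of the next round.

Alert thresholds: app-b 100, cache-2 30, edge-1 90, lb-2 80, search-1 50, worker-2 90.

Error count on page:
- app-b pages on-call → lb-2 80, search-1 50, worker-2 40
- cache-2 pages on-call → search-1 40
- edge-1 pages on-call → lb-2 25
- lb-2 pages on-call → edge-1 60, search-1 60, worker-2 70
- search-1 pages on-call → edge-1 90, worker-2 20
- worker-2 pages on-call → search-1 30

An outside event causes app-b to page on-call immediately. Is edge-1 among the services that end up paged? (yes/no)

Round 1 — app-b pages on-call (initial).
  lb-2: +80 → 80 ≥ 80
  search-1: +50 → 50 ≥ 50
  worker-2: +40 → 40 < 90
Round 2 — lb-2, search-1 page on-call.
  edge-1: +60+90 → 150 ≥ 90
  worker-2: +70+20 → 130 ≥ 90
Round 3 — edge-1, worker-2 page on-call.
No further pages.

yes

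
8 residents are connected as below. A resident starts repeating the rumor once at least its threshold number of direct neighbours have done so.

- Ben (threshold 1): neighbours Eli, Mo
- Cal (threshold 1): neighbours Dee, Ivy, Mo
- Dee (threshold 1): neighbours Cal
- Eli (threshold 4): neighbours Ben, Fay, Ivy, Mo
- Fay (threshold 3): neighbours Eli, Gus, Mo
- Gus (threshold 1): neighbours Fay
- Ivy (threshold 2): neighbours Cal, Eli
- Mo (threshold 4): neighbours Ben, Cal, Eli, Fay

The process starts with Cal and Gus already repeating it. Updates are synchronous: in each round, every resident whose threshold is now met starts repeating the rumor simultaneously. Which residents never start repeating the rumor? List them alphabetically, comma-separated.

Round 1 — Cal, Gus start repeating the rumor (initial).
Round 2 — checking thresholds:
  Dee: 1 of 1 neighbours ≥ 1, starts repeating the rumor.
  Fay: 1 of 3 neighbours < 3, below threshold.
  Ivy: 1 of 2 neighbours < 2, below threshold.
  Mo: 1 of 4 neighbours < 4, below threshold.
Round 3 — no new spreads; cascade stops.

Ben, Eli, Fay, Ivy, Mo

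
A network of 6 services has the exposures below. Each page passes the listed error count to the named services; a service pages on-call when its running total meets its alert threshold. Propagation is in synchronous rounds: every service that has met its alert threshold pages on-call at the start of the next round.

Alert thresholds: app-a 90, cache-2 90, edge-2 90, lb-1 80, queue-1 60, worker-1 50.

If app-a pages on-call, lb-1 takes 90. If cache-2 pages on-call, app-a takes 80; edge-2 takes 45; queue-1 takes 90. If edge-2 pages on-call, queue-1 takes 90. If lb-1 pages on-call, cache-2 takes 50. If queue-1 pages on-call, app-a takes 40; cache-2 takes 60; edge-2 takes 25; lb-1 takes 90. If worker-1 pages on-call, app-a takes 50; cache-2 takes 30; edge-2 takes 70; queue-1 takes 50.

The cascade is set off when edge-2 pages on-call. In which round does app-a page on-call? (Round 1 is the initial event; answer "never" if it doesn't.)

Round 1 — edge-2 pages on-call (initial).
  queue-1: +90 → 90 ≥ 60
Round 2 — queue-1 pages on-call.
  app-a: +40 → 40 < 90
  cache-2: +60 → 60 < 90
  lb-1: +90 → 90 ≥ 80
Round 3 — lb-1 pages on-call.
  cache-2: +50 → 110 ≥ 90
Round 4 — cache-2 pages on-call.
  app-a: +80 → 120 ≥ 90
Round 5 — app-a pages on-call.
No further pages.

5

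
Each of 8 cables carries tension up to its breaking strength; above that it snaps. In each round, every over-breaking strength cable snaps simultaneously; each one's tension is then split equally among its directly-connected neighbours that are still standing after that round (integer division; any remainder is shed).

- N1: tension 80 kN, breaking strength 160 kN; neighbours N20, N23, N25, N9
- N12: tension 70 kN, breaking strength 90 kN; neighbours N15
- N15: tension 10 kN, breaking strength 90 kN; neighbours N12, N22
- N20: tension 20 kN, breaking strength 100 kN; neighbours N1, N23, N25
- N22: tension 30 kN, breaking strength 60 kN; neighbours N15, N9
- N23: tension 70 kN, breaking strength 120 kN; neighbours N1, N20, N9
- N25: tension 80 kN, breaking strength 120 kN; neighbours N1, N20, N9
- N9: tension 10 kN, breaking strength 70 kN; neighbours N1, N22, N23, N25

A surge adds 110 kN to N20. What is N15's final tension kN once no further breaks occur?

Round 1 — N20 at 130 > 100. N20 snaps.
  N20 sheds 130 kN to N1, N23, N25: 43 each (1 lost).
    N1: 80+43 = 123 ≤ 160
    N23: 70+43 = 113 ≤ 120
    N25: 80+43 = 123 > 120
Round 2 — N25 snaps.
  N25 sheds 123 kN to N1, N9: 61 each (1 lost).
    N1: 123+61 = 184 > 160
    N9: 10+61 = 71 > 70
Round 3 — N1, N9 snap.
  N1 sheds 184 kN to N23: 184 each.
    N23: 113+184 = 297 > 120
  N9 sheds 71 kN to N22, N23: 35 each (1 lost).
    N22: 30+35 = 65 > 60
    N23: 297+35 = 332 > 120
Round 4 — N22, N23 snap.
  N22 sheds 65 kN to N15: 65 each.
    N15: 10+65 = 75 ≤ 90
  N23 sheds 332 kN: no online neighbours, lost.
No further breaks.

75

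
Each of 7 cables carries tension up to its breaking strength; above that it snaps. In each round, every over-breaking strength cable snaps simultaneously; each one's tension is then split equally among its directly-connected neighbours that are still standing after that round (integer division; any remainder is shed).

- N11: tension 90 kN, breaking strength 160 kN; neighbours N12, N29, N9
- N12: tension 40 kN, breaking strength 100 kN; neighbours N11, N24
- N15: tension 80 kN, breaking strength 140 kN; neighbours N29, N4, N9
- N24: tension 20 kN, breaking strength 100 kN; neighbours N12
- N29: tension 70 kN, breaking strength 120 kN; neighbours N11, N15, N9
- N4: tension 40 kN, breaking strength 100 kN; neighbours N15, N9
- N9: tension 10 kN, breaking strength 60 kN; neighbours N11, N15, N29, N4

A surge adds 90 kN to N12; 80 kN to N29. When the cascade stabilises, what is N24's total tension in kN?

Round 1 — N12 at 130 > 100; N29 at 150 > 120. N12, N29 snap.
  N12 sheds 130 kN to N11, N24: 65 each.
    N11: 90+65 = 155 ≤ 160
    N24: 20+65 = 85 ≤ 100
  N29 sheds 150 kN to N11, N15, N9: 50 each.
    N11: 155+50 = 205 > 160
    N15: 80+50 = 130 ≤ 140
    N9: 10+50 = 60 ≤ 60
Round 2 — N11 snaps.
  N11 sheds 205 kN to N9: 205 each.
    N9: 60+205 = 265 > 60
Round 3 — N9 snaps.
  N9 sheds 265 kN to N15, N4: 132 each (1 lost).
    N15: 130+132 = 262 > 140
    N4: 40+132 = 172 > 100
Round 4 — N15, N4 snap.
  N15 sheds 262 kN: no online neighbours, lost.
  N4 sheds 172 kN: no online neighbours, lost.
No further breaks.

85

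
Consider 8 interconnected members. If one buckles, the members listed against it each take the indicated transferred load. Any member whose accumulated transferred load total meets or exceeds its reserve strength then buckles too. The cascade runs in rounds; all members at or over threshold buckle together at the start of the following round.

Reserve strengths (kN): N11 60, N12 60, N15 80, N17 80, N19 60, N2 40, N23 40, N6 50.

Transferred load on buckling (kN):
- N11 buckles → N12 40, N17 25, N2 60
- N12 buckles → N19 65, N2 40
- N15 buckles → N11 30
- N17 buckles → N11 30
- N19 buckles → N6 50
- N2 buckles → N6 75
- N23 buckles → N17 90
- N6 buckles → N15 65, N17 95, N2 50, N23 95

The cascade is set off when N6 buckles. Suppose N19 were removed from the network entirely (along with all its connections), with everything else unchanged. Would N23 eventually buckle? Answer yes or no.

yes

With N19 removed:
Round 1 — N6 buckles (initial).
  N15: +65 → 65 < 80
  N17: +95 → 95 ≥ 80
  N2: +50 → 50 ≥ 40
  N23: +95 → 95 ≥ 40
Round 2 — N17, N2, N23 buckle.
  N11: +30 → 30 < 60
No further bucklings.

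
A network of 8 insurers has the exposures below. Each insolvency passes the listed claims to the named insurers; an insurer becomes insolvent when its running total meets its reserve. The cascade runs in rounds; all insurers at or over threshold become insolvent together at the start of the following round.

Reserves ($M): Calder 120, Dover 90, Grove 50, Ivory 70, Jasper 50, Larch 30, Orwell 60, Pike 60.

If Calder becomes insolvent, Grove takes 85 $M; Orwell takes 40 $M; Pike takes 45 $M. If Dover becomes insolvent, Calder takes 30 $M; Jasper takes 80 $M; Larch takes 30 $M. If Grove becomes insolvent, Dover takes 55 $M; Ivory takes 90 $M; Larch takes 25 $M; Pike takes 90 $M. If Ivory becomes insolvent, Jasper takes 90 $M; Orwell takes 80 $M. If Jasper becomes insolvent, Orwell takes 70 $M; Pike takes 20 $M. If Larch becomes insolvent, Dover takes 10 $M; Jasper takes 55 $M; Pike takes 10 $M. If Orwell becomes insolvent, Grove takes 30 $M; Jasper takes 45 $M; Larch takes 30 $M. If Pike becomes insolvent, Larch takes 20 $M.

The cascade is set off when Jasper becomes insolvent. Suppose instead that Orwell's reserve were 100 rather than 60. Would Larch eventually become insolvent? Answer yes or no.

With Orwell's reserve at 100:
Round 1 — Jasper becomes insolvent (initial).
  Orwell: +70 → 70 < 100
  Pike: +20 → 20 < 60
No further insolvencies.

no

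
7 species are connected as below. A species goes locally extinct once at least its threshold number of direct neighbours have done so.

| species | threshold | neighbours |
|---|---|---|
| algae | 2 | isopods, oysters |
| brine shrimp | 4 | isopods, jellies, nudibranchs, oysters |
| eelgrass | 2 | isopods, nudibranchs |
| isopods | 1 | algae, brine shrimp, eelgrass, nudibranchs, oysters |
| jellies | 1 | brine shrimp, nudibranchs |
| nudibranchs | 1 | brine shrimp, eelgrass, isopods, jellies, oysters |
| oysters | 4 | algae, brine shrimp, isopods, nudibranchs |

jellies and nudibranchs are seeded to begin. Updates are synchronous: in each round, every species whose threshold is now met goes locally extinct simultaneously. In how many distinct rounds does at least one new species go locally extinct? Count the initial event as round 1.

Round 1 — jellies, nudibranchs go locally extinct (initial).
Round 2 — checking thresholds:
  brine shrimp: 2 of 4 neighbours < 4, holds.
  eelgrass: 1 of 2 neighbours < 2, holds.
  isopods: 1 of 5 neighbours ≥ 1, goes locally extinct.
  oysters: 1 of 4 neighbours < 4, holds.
Round 3 — checking thresholds:
  algae: 1 of 2 neighbours < 2, holds.
  brine shrimp: 3 of 4 neighbours < 4, holds.
  eelgrass: 2 of 2 neighbours ≥ 2, goes locally extinct.
  oysters: 2 of 4 neighbours < 4, holds.
Round 4 — no new extinctions; cascade stops.

3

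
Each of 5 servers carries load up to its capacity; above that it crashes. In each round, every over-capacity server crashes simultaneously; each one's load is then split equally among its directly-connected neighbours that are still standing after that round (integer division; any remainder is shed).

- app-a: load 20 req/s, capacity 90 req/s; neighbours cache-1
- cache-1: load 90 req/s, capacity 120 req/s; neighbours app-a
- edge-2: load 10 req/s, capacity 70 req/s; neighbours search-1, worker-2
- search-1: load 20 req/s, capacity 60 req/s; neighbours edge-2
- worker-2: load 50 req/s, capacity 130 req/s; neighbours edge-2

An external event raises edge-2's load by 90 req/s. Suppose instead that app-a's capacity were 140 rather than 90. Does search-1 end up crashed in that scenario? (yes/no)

With app-a's capacity at 140:
Round 1 — edge-2 at 100 > 70. edge-2 crashes.
  edge-2 sheds 100 req/s to search-1, worker-2: 50 each.
    search-1: 20+50 = 70 > 60
    worker-2: 50+50 = 100 ≤ 130
Round 2 — search-1 crashes.
  search-1 sheds 70 req/s: no online neighbours, lost.
No further crashes.

yes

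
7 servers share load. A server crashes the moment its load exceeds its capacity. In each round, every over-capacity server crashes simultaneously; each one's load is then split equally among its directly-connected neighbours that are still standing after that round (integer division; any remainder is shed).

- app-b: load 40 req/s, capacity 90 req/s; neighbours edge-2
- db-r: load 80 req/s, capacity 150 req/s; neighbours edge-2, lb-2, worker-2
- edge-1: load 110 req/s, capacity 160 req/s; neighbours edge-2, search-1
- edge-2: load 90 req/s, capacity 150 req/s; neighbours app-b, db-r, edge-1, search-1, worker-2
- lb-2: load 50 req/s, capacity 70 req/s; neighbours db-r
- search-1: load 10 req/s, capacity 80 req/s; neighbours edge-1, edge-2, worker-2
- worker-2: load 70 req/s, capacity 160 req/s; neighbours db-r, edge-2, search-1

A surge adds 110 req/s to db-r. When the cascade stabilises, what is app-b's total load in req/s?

78

Round 1 — db-r at 190 > 150. db-r crashes.
  db-r sheds 190 req/s to edge-2, lb-2, worker-2: 63 each (1 lost).
    edge-2: 90+63 = 153 > 150
    lb-2: 50+63 = 113 > 70
    worker-2: 70+63 = 133 ≤ 160
Round 2 — edge-2, lb-2 crash.
  edge-2 sheds 153 req/s to app-b, edge-1, search-1, worker-2: 38 each (1 lost).
    app-b: 40+38 = 78 ≤ 90
    edge-1: 110+38 = 148 ≤ 160
    search-1: 10+38 = 48 ≤ 80
    worker-2: 133+38 = 171 > 160
  lb-2 sheds 113 req/s: no online neighbours, lost.
Round 3 — worker-2 crashes.
  worker-2 sheds 171 req/s to search-1: 171 each.
    search-1: 48+171 = 219 > 80
Round 4 — search-1 crashes.
  search-1 sheds 219 req/s to edge-1: 219 each.
    edge-1: 148+219 = 367 > 160
Round 5 — edge-1 crashes.
  edge-1 sheds 367 req/s: no online neighbours, lost.
No further crashes.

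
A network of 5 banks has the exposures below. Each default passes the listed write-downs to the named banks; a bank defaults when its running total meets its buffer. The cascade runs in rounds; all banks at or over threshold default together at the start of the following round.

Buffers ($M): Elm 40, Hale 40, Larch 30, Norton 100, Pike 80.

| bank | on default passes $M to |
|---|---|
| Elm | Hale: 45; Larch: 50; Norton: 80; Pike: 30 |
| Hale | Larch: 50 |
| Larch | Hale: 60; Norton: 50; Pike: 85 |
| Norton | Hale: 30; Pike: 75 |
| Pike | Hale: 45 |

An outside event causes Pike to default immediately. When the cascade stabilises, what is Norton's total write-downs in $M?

Round 1 — Pike defaults (initial).
  Hale: +45 → 45 ≥ 40
Round 2 — Hale defaults.
  Larch: +50 → 50 ≥ 30
Round 3 — Larch defaults.
  Norton: +50 → 50 < 100
No further defaults.

50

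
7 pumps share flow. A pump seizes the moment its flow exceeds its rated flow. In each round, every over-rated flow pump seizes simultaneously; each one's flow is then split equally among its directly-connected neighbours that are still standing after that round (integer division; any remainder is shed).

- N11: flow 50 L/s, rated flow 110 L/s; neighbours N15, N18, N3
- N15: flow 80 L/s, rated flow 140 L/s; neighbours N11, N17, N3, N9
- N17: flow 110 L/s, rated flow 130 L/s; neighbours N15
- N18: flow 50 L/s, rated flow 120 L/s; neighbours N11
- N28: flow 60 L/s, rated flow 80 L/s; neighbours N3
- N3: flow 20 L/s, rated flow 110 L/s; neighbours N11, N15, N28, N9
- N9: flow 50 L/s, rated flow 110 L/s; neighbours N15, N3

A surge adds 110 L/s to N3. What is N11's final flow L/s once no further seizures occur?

Round 1 — N3 at 130 > 110. N3 seizes.
  N3 sheds 130 L/s to N11, N15, N28, N9: 32 each (2 lost).
    N11: 50+32 = 82 ≤ 110
    N15: 80+32 = 112 ≤ 140
    N28: 60+32 = 92 > 80
    N9: 50+32 = 82 ≤ 110
Round 2 — N28 seizes.
  N28 sheds 92 L/s: no online neighbours, lost.
No further seizures.

82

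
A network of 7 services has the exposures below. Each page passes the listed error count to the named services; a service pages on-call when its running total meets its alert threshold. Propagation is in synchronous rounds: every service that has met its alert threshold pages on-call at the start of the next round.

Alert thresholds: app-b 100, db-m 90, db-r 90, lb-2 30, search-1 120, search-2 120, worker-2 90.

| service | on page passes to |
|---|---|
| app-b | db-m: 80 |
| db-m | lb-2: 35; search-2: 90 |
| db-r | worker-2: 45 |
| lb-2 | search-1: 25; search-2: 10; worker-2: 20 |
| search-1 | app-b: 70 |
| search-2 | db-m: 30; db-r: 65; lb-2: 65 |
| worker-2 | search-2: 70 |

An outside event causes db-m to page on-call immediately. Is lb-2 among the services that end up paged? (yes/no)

Round 1 — db-m pages on-call (initial).
  lb-2: +35 → 35 ≥ 30
  search-2: +90 → 90 < 120
Round 2 — lb-2 pages on-call.
  search-1: +25 → 25 < 120
  search-2: +10 → 100 < 120
  worker-2: +20 → 20 < 90
No further pages.

yes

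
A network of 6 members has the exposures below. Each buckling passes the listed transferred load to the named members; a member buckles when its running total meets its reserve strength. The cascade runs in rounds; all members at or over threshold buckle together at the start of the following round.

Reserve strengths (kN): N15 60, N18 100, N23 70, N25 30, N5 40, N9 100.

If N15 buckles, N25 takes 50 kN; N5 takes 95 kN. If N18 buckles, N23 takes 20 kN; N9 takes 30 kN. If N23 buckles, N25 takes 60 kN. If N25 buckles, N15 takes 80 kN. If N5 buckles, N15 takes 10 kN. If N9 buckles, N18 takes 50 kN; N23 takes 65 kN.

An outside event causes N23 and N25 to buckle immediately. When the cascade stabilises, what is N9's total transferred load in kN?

Round 1 — N23, N25 buckle (initial).
  N15: +80 → 80 ≥ 60
Round 2 — N15 buckles.
  N5: +95 → 95 ≥ 40
Round 3 — N5 buckles.
No further bucklings.

0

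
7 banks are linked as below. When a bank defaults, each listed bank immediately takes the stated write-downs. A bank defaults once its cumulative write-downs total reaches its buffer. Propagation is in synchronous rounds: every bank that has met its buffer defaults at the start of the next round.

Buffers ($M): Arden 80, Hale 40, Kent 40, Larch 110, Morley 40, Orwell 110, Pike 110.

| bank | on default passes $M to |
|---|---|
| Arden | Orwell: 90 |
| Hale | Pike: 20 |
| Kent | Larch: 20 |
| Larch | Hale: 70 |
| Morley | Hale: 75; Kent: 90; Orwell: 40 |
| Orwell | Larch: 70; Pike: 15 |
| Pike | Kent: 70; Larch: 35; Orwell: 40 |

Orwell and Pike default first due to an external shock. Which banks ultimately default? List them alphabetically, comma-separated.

Hale, Kent, Larch, Orwell, Pike

Round 1 — Orwell, Pike default (initial).
  Kent: +70 → 70 ≥ 40
  Larch: +70+35 → 105 < 110
Round 2 — Kent defaults.
  Larch: +20 → 125 ≥ 110
Round 3 — Larch defaults.
  Hale: +70 → 70 ≥ 40
Round 4 — Hale defaults.
No further defaults.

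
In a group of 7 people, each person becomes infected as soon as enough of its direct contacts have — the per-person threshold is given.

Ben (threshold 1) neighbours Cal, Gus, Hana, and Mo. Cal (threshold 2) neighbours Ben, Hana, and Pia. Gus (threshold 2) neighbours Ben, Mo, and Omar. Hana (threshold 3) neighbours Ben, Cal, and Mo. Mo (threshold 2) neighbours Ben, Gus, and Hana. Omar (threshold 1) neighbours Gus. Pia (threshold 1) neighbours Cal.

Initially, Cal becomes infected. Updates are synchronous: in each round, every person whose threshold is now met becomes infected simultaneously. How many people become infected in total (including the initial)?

Round 1 — Cal becomes infected (initial).
Round 2 — checking thresholds:
  Ben: 1 of 4 neighbours ≥ 1, becomes infected.
  Hana: 1 of 3 neighbours < 3, below threshold.
  Pia: 1 of 1 neighbours ≥ 1, becomes infected.
Round 3 — no new infections; cascade stops.

3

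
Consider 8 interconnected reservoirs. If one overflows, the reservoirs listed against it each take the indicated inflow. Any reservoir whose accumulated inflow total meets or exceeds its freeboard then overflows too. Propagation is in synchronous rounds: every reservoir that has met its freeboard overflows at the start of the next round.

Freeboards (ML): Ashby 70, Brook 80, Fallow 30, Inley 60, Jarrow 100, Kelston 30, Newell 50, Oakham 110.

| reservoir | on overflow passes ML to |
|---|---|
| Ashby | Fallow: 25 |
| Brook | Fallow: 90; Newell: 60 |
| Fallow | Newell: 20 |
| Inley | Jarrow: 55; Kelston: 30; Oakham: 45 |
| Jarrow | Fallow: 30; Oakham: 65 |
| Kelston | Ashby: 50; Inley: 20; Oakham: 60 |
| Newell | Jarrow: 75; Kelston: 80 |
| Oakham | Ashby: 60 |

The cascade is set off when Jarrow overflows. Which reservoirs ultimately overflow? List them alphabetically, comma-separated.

Round 1 — Jarrow overflows (initial).
  Fallow: +30 → 30 ≥ 30
  Oakham: +65 → 65 < 110
Round 2 — Fallow overflows.
  Newell: +20 → 20 < 50
No further overflows.

Fallow, Jarrow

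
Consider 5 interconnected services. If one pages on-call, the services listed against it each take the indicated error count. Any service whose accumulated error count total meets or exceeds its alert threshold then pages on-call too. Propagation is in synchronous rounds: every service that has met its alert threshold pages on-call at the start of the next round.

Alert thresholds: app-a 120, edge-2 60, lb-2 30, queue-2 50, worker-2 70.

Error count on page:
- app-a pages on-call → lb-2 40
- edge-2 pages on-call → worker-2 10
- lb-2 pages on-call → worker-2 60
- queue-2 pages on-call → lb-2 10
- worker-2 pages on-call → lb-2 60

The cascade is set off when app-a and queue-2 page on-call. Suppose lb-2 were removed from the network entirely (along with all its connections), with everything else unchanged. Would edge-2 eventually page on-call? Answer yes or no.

no

With lb-2 removed:
Round 1 — app-a, queue-2 page on-call (initial).
No further pages.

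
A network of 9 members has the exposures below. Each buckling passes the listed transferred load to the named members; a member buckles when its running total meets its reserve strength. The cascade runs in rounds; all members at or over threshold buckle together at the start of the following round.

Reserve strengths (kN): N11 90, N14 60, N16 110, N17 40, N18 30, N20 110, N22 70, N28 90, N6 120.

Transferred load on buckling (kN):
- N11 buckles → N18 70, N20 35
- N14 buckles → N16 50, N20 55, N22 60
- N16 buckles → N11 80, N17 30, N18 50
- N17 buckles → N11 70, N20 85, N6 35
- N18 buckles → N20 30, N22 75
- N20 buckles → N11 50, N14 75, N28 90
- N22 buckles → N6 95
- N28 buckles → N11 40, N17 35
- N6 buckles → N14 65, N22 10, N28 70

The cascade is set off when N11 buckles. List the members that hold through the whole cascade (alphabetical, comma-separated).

N14, N16, N17, N20, N28, N6

Round 1 — N11 buckles (initial).
  N18: +70 → 70 ≥ 30
  N20: +35 → 35 < 110
Round 2 — N18 buckles.
  N20: +30 → 65 < 110
  N22: +75 → 75 ≥ 70
Round 3 — N22 buckles.
  N6: +95 → 95 < 120
No further bucklings.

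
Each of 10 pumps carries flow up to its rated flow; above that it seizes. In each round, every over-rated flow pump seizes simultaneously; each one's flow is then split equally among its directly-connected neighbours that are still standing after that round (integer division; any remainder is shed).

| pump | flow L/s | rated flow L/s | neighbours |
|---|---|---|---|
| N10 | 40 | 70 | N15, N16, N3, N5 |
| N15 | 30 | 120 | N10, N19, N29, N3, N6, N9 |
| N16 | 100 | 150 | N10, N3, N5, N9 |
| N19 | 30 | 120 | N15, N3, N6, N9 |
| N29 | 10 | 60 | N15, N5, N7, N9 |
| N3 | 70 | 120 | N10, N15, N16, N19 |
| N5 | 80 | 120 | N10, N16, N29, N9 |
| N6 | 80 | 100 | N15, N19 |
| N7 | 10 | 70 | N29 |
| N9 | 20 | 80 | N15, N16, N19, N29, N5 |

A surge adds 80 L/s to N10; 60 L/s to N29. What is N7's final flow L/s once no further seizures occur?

27

Round 1 — N10 at 120 > 70; N29 at 70 > 60. N10, N29 seize.
  N10 sheds 120 L/s to N15, N16, N3, N5: 30 each.
    N15: 30+30 = 60 ≤ 120
    N16: 100+30 = 130 ≤ 150
    N3: 70+30 = 100 ≤ 120
    N5: 80+30 = 110 ≤ 120
  N29 sheds 70 L/s to N15, N5, N7, N9: 17 each (2 lost).
    N15: 60+17 = 77 ≤ 120
    N5: 110+17 = 127 > 120
    N7: 10+17 = 27 ≤ 70
    N9: 20+17 = 37 ≤ 80
Round 2 — N5 seizes.
  N5 sheds 127 L/s to N16, N9: 63 each (1 lost).
    N16: 130+63 = 193 > 150
    N9: 37+63 = 100 > 80
Round 3 — N16, N9 seize.
  N16 sheds 193 L/s to N3: 193 each.
    N3: 100+193 = 293 > 120
  N9 sheds 100 L/s to N15, N19: 50 each.
    N15: 77+50 = 127 > 120
    N19: 30+50 = 80 ≤ 120
Round 4 — N15, N3 seize.
  N15 sheds 127 L/s to N19, N6: 63 each (1 lost).
    N19: 80+63 = 143 > 120
    N6: 80+63 = 143 > 100
  N3 sheds 293 L/s to N19: 293 each.
    N19: 143+293 = 436 > 120
Round 5 — N19, N6 seize.
  N19 sheds 436 L/s: no online neighbours, lost.
  N6 sheds 143 L/s: no online neighbours, lost.
No further seizures.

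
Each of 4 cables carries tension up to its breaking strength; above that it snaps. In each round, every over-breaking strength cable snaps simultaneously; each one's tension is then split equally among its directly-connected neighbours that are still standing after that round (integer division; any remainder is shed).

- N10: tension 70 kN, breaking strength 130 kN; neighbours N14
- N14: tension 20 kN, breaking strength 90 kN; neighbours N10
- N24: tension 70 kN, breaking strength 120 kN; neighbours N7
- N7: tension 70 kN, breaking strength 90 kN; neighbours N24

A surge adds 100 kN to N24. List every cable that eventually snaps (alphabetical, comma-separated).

Round 1 — N24 at 170 > 120. N24 snaps.
  N24 sheds 170 kN to N7: 170 each.
    N7: 70+170 = 240 > 90
Round 2 — N7 snaps.
  N7 sheds 240 kN: no online neighbours, lost.
No further breaks.

N24, N7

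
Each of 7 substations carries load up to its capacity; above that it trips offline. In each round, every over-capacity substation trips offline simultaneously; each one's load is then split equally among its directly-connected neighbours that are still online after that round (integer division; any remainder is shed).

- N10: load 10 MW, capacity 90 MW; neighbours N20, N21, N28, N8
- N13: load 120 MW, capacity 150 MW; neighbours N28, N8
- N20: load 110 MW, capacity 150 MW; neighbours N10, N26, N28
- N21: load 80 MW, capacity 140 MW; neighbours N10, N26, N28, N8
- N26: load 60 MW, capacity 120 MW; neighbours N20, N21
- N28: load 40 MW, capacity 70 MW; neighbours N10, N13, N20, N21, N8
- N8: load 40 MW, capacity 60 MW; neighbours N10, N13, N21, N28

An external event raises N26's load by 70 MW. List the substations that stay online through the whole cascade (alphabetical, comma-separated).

Round 1 — N26 at 130 > 120. N26 trips offline.
  N26 sheds 130 MW to N20, N21: 65 each.
    N20: 110+65 = 175 > 150
    N21: 80+65 = 145 > 140
Round 2 — N20, N21 trip offline.
  N20 sheds 175 MW to N10, N28: 87 each (1 lost).
    N10: 10+87 = 97 > 90
    N28: 40+87 = 127 > 70
  N21 sheds 145 MW to N10, N28, N8: 48 each (1 lost).
    N10: 97+48 = 145 > 90
    N28: 127+48 = 175 > 70
    N8: 40+48 = 88 > 60
Round 3 — N10, N28, N8 trip offline.
  N10 sheds 145 MW: no online neighbours, lost.
  N28 sheds 175 MW to N13: 175 each.
    N13: 120+175 = 295 > 150
  N8 sheds 88 MW to N13: 88 each.
    N13: 295+88 = 383 > 150
Round 4 — N13 trips offline.
  N13 sheds 383 MW: no online neighbours, lost.
No further trips.

none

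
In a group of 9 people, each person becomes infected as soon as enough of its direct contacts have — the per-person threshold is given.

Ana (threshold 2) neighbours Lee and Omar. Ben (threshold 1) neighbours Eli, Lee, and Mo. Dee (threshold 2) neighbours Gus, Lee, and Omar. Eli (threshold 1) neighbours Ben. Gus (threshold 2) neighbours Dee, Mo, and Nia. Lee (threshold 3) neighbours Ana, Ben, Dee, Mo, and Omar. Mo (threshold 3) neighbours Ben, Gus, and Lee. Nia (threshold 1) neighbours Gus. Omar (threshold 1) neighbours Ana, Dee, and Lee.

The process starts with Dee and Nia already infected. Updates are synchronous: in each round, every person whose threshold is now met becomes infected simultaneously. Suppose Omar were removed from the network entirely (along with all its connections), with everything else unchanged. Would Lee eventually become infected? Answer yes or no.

With Omar removed:
Round 1 — Dee, Nia become infected (initial).
Round 2 — checking thresholds:
  Gus: 2 of 3 neighbours ≥ 2, becomes infected.
  Lee: 1 of 4 neighbours < 3, not yet.
Round 3 — no new infections; cascade stops.

no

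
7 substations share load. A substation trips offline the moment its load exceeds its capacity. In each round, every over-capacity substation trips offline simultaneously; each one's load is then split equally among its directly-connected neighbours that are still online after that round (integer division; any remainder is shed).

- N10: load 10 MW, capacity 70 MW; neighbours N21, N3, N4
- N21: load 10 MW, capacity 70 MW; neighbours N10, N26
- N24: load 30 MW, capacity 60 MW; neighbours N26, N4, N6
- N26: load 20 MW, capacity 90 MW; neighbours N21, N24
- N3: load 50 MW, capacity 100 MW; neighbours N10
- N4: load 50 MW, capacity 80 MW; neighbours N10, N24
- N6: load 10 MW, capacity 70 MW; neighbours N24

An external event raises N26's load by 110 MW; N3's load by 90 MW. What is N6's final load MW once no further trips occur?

57

Round 1 — N26 at 130 > 90; N3 at 140 > 100. N26, N3 trip offline.
  N26 sheds 130 MW to N21, N24: 65 each.
    N21: 10+65 = 75 > 70
    N24: 30+65 = 95 > 60
  N3 sheds 140 MW to N10: 140 each.
    N10: 10+140 = 150 > 70
Round 2 — N10, N21, N24 trip offline.
  N10 sheds 150 MW to N4: 150 each.
    N4: 50+150 = 200 > 80
  N21 sheds 75 MW: no online neighbours, lost.
  N24 sheds 95 MW to N4, N6: 47 each (1 lost).
    N4: 200+47 = 247 > 80
    N6: 10+47 = 57 ≤ 70
Round 3 — N4 trips offline.
  N4 sheds 247 MW: no online neighbours, lost.
No further trips.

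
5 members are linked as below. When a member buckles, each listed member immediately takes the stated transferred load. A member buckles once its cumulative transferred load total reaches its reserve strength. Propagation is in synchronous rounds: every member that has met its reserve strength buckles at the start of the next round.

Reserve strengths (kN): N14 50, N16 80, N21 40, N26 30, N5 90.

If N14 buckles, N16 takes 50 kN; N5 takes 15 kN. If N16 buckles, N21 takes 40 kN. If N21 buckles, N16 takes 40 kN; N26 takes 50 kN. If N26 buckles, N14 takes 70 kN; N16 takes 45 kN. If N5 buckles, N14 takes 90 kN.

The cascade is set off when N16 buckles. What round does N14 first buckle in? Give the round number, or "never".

4

Round 1 — N16 buckles (initial).
  N21: +40 → 40 ≥ 40
Round 2 — N21 buckles.
  N26: +50 → 50 ≥ 30
Round 3 — N26 buckles.
  N14: +70 → 70 ≥ 50
Round 4 — N14 buckles.
  N5: +15 → 15 < 90
No further bucklings.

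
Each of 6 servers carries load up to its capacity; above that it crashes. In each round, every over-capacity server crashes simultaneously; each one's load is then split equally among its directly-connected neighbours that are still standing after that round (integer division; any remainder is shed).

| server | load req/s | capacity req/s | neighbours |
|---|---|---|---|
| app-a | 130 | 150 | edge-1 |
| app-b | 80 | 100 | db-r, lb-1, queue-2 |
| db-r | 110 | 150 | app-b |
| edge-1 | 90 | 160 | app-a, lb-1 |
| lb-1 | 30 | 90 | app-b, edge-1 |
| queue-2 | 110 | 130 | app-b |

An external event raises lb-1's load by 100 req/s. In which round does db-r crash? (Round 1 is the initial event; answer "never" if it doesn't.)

Round 1 — lb-1 at 130 > 90. lb-1 crashes.
  lb-1 sheds 130 req/s to app-b, edge-1: 65 each.
    app-b: 80+65 = 145 > 100
    edge-1: 90+65 = 155 ≤ 160
Round 2 — app-b crashes.
  app-b sheds 145 req/s to db-r, queue-2: 72 each (1 lost).
    db-r: 110+72 = 182 > 150
    queue-2: 110+72 = 182 > 130
Round 3 — db-r, queue-2 crash.
  db-r sheds 182 req/s: no online neighbours, lost.
  queue-2 sheds 182 req/s: no online neighbours, lost.
No further crashes.

3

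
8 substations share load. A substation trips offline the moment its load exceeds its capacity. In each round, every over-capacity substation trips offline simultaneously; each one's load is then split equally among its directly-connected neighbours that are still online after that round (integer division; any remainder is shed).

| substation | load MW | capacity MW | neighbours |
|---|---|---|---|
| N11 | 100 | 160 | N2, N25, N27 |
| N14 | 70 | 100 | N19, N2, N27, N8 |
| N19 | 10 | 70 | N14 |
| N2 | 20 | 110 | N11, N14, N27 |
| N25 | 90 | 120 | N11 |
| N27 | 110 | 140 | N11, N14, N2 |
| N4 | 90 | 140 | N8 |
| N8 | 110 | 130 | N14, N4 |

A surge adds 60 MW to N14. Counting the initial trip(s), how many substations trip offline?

Round 1 — N14 at 130 > 100. N14 trips offline.
  N14 sheds 130 MW to N19, N2, N27, N8: 32 each (2 lost).
    N19: 10+32 = 42 ≤ 70
    N2: 20+32 = 52 ≤ 110
    N27: 110+32 = 142 > 140
    N8: 110+32 = 142 > 130
Round 2 — N27, N8 trip offline.
  N27 sheds 142 MW to N11, N2: 71 each.
    N11: 100+71 = 171 > 160
    N2: 52+71 = 123 > 110
  N8 sheds 142 MW to N4: 142 each.
    N4: 90+142 = 232 > 140
Round 3 — N11, N2, N4 trip offline.
  N11 sheds 171 MW to N25: 171 each.
    N25: 90+171 = 261 > 120
  N2 sheds 123 MW: no online neighbours, lost.
  N4 sheds 232 MW: no online neighbours, lost.
Round 4 — N25 trips offline.
  N25 sheds 261 MW: no online neighbours, lost.
No further trips.

7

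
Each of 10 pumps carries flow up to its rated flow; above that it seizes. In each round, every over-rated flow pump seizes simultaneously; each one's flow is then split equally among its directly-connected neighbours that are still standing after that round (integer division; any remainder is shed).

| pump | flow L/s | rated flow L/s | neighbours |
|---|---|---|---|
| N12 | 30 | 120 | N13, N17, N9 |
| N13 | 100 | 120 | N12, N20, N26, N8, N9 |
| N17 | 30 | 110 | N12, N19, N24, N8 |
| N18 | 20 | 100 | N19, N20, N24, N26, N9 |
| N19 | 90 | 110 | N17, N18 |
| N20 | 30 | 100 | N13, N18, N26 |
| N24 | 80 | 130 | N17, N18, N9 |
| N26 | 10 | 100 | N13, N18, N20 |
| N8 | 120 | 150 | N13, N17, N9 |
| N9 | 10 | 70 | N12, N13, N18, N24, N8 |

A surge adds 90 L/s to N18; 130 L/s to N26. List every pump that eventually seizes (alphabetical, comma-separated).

N12, N13, N17, N18, N19, N20, N24, N26, N8, N9

Round 1 — N18 at 110 > 100; N26 at 140 > 100. N18, N26 seize.
  N18 sheds 110 L/s to N19, N20, N24, N9: 27 each (2 lost).
    N19: 90+27 = 117 > 110
    N20: 30+27 = 57 ≤ 100
    N24: 80+27 = 107 ≤ 130
    N9: 10+27 = 37 ≤ 70
  N26 sheds 140 L/s to N13, N20: 70 each.
    N13: 100+70 = 170 > 120
    N20: 57+70 = 127 > 100
Round 2 — N13, N19, N20 seize.
  N13 sheds 170 L/s to N12, N8, N9: 56 each (2 lost).
    N12: 30+56 = 86 ≤ 120
    N8: 120+56 = 176 > 150
    N9: 37+56 = 93 > 70
  N19 sheds 117 L/s to N17: 117 each.
    N17: 30+117 = 147 > 110
  N20 sheds 127 L/s: no online neighbours, lost.
Round 3 — N17, N8, N9 seize.
  N17 sheds 147 L/s to N12, N24: 73 each (1 lost).
    N12: 86+73 = 159 > 120
    N24: 107+73 = 180 > 130
  N8 sheds 176 L/s: no online neighbours, lost.
  N9 sheds 93 L/s to N12, N24: 46 each (1 lost).
    N12: 159+46 = 205 > 120
    N24: 180+46 = 226 > 130
Round 4 — N12, N24 seize.
  N12 sheds 205 L/s: no online neighbours, lost.
  N24 sheds 226 L/s: no online neighbours, lost.
No further seizures.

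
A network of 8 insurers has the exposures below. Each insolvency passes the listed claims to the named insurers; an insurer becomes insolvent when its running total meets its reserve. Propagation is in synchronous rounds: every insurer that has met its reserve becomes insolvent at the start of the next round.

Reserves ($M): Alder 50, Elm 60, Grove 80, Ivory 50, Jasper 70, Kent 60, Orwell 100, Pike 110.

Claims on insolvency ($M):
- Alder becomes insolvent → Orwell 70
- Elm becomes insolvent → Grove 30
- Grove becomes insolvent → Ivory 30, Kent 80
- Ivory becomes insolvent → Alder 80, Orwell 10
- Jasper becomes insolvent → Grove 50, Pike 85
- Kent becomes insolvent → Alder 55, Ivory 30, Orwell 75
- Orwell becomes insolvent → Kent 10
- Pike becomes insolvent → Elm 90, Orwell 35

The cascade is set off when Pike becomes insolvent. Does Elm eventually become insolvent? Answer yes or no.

yes

Round 1 — Pike becomes insolvent (initial).
  Elm: +90 → 90 ≥ 60
  Orwell: +35 → 35 < 100
Round 2 — Elm becomes insolvent.
  Grove: +30 → 30 < 80
No further insolvencies.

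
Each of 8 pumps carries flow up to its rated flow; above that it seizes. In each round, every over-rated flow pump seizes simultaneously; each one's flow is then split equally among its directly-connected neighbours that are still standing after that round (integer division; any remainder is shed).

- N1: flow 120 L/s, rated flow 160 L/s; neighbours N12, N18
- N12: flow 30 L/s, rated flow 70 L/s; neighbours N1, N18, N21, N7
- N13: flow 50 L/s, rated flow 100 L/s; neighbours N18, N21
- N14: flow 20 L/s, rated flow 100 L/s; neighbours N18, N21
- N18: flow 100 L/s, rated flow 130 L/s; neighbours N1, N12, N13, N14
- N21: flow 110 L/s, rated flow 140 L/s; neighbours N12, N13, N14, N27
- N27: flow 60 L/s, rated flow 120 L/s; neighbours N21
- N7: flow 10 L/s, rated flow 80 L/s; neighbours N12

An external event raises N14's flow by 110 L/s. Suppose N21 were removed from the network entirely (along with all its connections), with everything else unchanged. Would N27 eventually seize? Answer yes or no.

With N21 removed:
Round 1 — N14 at 130 > 100. N14 seizes.
  N14 sheds 130 L/s to N18: 130 each.
    N18: 100+130 = 230 > 130
Round 2 — N18 seizes.
  N18 sheds 230 L/s to N1, N12, N13: 76 each (2 lost).
    N1: 120+76 = 196 > 160
    N12: 30+76 = 106 > 70
    N13: 50+76 = 126 > 100
Round 3 — N1, N12, N13 seize.
  N1 sheds 196 L/s: no online neighbours, lost.
  N12 sheds 106 L/s to N7: 106 each.
    N7: 10+106 = 116 > 80
  N13 sheds 126 L/s: no online neighbours, lost.
Round 4 — N7 seizes.
  N7 sheds 116 L/s: no online neighbours, lost.
No further seizures.

no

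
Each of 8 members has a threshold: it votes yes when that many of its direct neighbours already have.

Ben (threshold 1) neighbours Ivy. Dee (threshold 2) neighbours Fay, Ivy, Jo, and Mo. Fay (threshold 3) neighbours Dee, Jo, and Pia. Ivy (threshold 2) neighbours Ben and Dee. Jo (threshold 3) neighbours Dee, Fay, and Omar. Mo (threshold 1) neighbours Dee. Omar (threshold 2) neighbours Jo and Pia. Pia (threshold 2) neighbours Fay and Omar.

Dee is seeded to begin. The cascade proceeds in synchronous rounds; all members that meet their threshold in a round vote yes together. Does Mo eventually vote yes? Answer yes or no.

Round 1 — Dee votes yes (initial).
Round 2 — checking thresholds:
  Fay: 1 of 3 neighbours < 3, not yet.
  Ivy: 1 of 2 neighbours < 2, not yet.
  Jo: 1 of 3 neighbours < 3, not yet.
  Mo: 1 of 1 neighbours ≥ 1, votes yes.
Round 3 — no new yes votes; cascade stops.

yes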